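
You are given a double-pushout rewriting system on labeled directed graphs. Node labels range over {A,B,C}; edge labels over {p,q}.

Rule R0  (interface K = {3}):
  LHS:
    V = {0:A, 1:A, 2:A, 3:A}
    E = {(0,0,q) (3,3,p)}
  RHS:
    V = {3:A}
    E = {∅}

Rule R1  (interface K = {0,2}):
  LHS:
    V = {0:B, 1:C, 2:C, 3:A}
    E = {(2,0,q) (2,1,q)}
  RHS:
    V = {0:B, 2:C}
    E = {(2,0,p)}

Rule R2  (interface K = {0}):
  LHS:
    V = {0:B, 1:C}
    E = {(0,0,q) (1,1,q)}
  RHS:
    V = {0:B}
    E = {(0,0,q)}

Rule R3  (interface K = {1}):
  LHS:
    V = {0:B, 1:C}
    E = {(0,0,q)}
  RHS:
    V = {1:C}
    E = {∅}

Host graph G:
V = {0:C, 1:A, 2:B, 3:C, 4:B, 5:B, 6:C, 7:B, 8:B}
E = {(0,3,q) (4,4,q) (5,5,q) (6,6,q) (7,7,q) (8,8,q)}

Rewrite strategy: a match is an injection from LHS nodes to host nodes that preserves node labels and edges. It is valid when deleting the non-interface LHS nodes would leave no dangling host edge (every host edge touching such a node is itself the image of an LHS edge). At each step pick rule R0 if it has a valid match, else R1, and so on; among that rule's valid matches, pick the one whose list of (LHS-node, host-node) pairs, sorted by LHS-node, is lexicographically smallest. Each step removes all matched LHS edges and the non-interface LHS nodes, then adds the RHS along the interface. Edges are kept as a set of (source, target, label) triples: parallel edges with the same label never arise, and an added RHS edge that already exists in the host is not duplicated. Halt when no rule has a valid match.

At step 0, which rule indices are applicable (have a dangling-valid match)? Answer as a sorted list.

R0: no valid match — LHS pattern not found
R1: no valid match — LHS pattern not found
R2: 4 valid matches — {0↦4, 1↦6}, {0↦5, 1↦6}, {0↦7, 1↦6} (+1 more)
R3: 12 valid matches — {0↦4, 1↦0}, {0↦4, 1↦3}, {0↦4, 1↦6} (+9 more)

Answer: [R2,R3]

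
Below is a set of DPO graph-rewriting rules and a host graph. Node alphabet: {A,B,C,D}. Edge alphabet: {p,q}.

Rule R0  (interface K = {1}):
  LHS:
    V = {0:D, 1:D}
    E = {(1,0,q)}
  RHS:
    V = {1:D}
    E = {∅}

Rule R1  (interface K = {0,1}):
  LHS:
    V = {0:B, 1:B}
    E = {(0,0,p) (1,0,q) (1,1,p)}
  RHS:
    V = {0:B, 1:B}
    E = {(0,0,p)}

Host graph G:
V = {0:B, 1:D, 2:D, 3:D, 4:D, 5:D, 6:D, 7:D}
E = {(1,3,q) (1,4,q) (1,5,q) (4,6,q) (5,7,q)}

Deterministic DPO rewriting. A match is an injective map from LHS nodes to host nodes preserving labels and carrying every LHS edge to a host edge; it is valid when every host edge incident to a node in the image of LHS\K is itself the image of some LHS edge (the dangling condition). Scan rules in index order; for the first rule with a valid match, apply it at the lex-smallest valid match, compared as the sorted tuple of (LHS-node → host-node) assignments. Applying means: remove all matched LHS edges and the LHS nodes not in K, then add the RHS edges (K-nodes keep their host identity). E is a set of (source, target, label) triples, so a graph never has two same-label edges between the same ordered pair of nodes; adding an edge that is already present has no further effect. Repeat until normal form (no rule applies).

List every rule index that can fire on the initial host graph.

R0: 3 valid matches — {0↦3, 1↦1}, {0↦6, 1↦4}, {0↦7, 1↦5}
R1: no valid match — LHS pattern not found

Answer: [R0]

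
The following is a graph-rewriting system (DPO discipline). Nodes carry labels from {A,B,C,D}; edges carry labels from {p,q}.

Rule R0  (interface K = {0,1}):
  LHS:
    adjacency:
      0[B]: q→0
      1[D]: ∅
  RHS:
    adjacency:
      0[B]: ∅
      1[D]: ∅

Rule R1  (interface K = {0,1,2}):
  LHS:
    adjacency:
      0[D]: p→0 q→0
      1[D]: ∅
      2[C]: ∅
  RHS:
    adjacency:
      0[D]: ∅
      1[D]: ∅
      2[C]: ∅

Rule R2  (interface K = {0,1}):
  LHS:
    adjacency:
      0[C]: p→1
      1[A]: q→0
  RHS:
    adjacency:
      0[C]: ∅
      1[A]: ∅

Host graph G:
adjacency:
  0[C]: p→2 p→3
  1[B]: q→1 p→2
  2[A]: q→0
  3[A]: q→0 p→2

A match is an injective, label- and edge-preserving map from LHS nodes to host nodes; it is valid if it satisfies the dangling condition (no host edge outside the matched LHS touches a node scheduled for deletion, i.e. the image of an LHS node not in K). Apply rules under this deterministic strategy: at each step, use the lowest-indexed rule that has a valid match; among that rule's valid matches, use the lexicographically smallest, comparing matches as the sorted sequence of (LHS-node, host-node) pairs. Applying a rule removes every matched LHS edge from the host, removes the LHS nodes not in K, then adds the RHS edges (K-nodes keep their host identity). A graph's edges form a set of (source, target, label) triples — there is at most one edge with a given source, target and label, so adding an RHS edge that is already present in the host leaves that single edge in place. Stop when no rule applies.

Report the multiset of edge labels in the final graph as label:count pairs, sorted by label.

[0] host  ⇒  4 nodes, 7 edges  {0-p->2 0-p->3 1-q->1 1-p->2 2-q->0 3-q->0 3-p->2}
[1] R2 @ {0↦0, 1↦2}  ⇒  4 nodes, 5 edges  {0-p->3 1-q->1 1-p->2 3-q->0 3-p->2}
[2] R2 @ {0↦0, 1↦3}  ⇒  4 nodes, 3 edges  {1-q->1 1-p->2 3-p->2}
halt: no rule applies after step 2
NF edges: [(1, 1, 'q'), (1, 2, 'p'), (3, 2, 'p')]

Answer: p:2 q:1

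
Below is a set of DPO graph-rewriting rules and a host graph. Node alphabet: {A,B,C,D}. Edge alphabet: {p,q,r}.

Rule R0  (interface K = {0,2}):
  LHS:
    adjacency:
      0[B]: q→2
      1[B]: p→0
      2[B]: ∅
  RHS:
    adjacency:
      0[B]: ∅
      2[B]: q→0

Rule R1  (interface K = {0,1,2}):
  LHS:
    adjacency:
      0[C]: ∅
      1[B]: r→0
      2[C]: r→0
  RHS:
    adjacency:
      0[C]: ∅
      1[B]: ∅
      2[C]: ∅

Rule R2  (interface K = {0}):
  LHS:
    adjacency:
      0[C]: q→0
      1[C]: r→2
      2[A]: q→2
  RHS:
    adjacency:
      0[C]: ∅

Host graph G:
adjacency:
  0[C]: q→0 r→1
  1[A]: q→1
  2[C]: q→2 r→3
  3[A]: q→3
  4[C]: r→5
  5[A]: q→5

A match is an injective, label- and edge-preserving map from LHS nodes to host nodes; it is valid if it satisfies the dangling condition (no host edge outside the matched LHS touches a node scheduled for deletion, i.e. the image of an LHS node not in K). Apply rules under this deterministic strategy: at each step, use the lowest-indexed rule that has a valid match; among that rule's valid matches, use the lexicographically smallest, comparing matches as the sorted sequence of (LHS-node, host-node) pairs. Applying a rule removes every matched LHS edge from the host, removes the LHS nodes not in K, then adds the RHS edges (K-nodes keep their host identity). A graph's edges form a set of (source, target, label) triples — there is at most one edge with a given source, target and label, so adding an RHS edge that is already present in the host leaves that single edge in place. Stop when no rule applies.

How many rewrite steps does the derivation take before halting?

[0] host  ⇒  6 nodes, 8 edges  {0-q->0 0-r->1 1-q->1 2-q->2 2-r->3 3-q->3 4-r->5 5-q->5}
[1] R2 @ {0↦0, 1↦4, 2↦5}  ⇒  4 nodes, 5 edges  {0-r->1 1-q->1 2-q->2 2-r->3 3-q->3}
[2] R2 @ {0↦2, 1↦0, 2↦1}  ⇒  2 nodes, 2 edges  {2-r->3 3-q->3}
normal form: no rule applies after step 2

Answer: 2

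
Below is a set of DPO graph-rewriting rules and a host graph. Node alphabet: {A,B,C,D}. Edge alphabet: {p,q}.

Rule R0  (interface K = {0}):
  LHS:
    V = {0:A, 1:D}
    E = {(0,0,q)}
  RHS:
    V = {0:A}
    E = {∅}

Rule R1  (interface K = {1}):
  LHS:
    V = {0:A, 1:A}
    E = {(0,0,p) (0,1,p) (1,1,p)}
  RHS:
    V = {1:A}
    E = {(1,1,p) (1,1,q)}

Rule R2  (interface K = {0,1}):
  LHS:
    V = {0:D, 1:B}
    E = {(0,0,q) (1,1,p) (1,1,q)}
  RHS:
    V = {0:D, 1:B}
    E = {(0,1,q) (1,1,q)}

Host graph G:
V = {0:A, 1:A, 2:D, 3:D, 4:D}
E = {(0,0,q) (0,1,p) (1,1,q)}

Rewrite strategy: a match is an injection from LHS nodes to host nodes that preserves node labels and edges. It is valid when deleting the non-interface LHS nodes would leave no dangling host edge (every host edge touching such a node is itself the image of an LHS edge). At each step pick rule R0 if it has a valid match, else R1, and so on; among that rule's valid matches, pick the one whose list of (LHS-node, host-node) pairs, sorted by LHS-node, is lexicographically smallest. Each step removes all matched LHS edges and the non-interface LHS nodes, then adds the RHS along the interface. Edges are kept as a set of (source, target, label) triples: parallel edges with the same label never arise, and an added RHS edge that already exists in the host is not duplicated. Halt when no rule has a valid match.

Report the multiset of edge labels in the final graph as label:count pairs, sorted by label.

initial: |V|=5 |E|=3  E = 0-q->0 0-p->1 1-q->1
step 1: apply R0 at {0↦0, 1↦2}  → |V|=4 |E|=2  E = 0-p->1 1-q->1
step 2: apply R0 at {0↦1, 1↦3}  → |V|=3 |E|=1  E = 0-p->1
halt: no rule applies after step 2
NF edges: [(0, 1, 'p')]

Answer: p:1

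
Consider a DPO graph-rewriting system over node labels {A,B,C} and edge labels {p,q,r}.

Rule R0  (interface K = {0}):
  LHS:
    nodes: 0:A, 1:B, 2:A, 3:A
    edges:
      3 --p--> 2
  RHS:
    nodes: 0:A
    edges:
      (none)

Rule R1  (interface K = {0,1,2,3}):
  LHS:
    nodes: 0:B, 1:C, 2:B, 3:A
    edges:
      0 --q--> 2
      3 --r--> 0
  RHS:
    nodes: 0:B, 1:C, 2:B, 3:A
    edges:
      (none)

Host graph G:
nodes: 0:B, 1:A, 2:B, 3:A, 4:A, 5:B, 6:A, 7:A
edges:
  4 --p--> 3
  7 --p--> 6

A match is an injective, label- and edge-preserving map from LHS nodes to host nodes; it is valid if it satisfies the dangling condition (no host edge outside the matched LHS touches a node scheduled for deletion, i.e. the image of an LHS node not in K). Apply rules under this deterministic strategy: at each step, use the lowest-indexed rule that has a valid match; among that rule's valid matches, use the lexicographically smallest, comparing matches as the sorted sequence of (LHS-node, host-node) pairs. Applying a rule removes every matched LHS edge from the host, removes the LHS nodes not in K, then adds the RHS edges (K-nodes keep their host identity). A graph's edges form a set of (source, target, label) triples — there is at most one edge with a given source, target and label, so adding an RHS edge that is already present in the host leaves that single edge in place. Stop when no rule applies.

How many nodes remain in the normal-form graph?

start.  V:8 E:2  edges: 4-p->3 7-p->6
1. fire R0 via {0↦1, 1↦0, 2↦3, 3↦4}  →  V:5 E:1  edges: 7-p->6
2. fire R0 via {0↦1, 1↦2, 2↦6, 3↦7}  →  V:2 E:0  edges: ∅
normal form: no rule applies after step 2
NF nodes: {1:A, 5:B}

Answer: 2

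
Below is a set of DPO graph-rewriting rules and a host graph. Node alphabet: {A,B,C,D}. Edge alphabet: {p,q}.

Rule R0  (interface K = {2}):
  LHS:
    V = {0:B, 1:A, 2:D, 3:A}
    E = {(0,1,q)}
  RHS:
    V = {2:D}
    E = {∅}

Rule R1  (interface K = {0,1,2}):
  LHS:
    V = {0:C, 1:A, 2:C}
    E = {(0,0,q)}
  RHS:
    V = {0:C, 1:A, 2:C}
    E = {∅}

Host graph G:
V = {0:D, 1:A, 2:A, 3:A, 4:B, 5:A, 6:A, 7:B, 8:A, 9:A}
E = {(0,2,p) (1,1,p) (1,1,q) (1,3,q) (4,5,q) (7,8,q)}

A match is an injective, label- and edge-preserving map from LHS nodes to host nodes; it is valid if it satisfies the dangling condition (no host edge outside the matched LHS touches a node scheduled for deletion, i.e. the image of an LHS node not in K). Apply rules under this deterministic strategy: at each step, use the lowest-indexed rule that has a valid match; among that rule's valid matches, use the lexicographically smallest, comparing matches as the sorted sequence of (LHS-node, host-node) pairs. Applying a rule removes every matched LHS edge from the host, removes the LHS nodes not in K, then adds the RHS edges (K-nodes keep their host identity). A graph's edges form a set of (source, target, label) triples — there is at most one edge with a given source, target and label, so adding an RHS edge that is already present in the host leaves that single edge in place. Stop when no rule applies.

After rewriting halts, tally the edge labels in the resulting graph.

initial: |V|=10 |E|=6  E = 0-p->2 1-p->1 1-q->1 1-q->3 4-q->5 7-q->8
step 1: apply R0 at {0↦4, 1↦5, 2↦0, 3↦6}  → |V|=7 |E|=5  E = 0-p->2 1-p->1 1-q->1 1-q->3 7-q->8
step 2: apply R0 at {0↦7, 1↦8, 2↦0, 3↦9}  → |V|=4 |E|=4  E = 0-p->2 1-p->1 1-q->1 1-q->3
halt: no rule applies after step 2
NF edges: [(0, 2, 'p'), (1, 1, 'p'), (1, 1, 'q'), (1, 3, 'q')]

Answer: p:2 q:2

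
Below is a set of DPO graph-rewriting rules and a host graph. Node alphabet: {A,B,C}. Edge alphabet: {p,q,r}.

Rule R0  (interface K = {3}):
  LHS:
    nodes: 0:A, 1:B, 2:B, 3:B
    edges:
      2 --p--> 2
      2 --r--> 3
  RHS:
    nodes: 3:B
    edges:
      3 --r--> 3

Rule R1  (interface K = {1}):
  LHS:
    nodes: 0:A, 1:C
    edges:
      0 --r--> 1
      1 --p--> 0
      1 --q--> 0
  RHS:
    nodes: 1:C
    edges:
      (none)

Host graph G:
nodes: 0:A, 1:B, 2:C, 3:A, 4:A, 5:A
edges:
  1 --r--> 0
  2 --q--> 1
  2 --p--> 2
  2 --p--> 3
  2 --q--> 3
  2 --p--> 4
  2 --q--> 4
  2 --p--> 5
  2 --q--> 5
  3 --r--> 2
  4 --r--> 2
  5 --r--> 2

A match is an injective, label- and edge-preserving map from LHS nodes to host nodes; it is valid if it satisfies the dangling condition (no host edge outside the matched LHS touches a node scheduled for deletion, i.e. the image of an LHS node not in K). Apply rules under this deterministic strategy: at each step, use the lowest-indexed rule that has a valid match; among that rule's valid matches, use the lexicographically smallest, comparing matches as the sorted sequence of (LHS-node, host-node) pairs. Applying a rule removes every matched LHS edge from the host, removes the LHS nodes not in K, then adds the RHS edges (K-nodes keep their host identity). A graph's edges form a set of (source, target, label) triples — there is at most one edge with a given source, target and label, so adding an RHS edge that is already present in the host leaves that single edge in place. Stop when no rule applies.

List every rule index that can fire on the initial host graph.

R0: no valid match — LHS pattern not found
R1: 3 valid matches — {0↦3, 1↦2}, {0↦4, 1↦2}, {0↦5, 1↦2}

Answer: [R1]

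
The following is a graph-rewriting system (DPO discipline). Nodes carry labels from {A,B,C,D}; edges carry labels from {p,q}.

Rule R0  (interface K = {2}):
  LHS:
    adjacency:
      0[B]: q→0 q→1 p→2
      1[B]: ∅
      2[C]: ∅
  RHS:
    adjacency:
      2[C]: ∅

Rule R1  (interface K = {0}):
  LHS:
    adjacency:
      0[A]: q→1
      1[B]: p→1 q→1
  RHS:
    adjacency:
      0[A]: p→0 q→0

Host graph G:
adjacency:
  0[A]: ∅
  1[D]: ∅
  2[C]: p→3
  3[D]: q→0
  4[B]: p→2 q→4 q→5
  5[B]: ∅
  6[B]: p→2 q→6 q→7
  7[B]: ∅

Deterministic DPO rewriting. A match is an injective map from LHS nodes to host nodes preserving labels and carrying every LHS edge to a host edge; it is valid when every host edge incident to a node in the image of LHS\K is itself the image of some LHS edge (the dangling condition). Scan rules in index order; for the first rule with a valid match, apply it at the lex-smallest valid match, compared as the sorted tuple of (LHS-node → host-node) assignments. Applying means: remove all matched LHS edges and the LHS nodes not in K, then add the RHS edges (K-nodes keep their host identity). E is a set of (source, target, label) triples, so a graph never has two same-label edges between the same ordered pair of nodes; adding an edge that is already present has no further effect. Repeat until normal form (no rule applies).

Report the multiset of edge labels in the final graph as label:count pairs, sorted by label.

start.  V:8 E:8  edges: 2-p->3 3-q->0 4-p->2 4-q->4 4-q->5 6-p->2 6-q->6 6-q->7
1. fire R0 via {0↦4, 1↦5, 2↦2}  →  V:6 E:5  edges: 2-p->3 3-q->0 6-p->2 6-q->6 6-q->7
2. fire R0 via {0↦6, 1↦7, 2↦2}  →  V:4 E:2  edges: 2-p->3 3-q->0
final graph: no rule applies after step 2
NF edges: [(2, 3, 'p'), (3, 0, 'q')]

Answer: p:1 q:1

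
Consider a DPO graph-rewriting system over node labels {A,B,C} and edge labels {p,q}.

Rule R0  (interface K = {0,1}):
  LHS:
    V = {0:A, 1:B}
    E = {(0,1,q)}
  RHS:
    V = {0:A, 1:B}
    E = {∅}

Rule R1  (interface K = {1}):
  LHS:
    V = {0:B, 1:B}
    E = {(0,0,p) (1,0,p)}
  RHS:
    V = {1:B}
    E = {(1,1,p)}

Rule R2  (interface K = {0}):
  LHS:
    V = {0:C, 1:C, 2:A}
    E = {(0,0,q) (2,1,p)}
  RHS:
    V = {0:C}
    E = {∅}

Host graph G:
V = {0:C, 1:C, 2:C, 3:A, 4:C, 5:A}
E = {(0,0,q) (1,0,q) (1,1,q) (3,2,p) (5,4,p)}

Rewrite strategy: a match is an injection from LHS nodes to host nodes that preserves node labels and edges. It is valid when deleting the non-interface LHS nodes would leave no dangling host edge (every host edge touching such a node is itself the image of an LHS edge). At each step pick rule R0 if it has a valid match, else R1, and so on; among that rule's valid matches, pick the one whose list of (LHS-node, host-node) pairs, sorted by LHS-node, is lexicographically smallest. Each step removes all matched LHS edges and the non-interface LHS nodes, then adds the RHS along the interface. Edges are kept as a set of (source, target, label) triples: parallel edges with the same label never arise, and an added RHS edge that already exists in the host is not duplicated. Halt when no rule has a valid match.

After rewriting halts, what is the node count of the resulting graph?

Answer: 2

Derivation:
[0] host  ⇒  6 nodes, 5 edges  {0-q->0 1-q->0 1-q->1 3-p->2 5-p->4}
[1] R2 @ {0↦0, 1↦2, 2↦3}  ⇒  4 nodes, 3 edges  {1-q->0 1-q->1 5-p->4}
[2] R2 @ {0↦1, 1↦4, 2↦5}  ⇒  2 nodes, 1 edges  {1-q->0}
halt: no rule applies after step 2
NF nodes: {0:C, 1:C}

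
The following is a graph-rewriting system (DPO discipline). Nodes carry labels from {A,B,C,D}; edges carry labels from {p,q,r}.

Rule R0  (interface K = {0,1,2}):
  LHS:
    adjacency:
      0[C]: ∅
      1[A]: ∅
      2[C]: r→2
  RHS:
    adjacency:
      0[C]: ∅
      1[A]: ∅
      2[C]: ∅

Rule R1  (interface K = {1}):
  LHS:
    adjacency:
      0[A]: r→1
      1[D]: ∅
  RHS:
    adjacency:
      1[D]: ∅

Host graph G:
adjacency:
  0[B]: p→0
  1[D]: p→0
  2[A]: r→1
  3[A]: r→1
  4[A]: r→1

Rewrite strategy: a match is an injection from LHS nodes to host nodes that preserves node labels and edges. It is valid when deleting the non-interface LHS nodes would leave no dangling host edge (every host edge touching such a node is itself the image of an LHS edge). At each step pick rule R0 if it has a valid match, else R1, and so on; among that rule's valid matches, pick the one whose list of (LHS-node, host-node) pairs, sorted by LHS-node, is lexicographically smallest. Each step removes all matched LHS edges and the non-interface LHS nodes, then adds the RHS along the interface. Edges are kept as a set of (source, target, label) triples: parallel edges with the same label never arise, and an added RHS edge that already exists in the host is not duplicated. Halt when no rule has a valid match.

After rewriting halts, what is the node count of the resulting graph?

Answer: 2

Derivation:
initial: |V|=5 |E|=5  E = 0-p->0 1-p->0 2-r->1 3-r->1 4-r->1
step 1: apply R1 at {0↦2, 1↦1}  → |V|=4 |E|=4  E = 0-p->0 1-p->0 3-r->1 4-r->1
step 2: apply R1 at {0↦3, 1↦1}  → |V|=3 |E|=3  E = 0-p->0 1-p->0 4-r->1
step 3: apply R1 at {0↦4, 1↦1}  → |V|=2 |E|=2  E = 0-p->0 1-p->0
normal form: no rule applies after step 3
NF nodes: {0:B, 1:D}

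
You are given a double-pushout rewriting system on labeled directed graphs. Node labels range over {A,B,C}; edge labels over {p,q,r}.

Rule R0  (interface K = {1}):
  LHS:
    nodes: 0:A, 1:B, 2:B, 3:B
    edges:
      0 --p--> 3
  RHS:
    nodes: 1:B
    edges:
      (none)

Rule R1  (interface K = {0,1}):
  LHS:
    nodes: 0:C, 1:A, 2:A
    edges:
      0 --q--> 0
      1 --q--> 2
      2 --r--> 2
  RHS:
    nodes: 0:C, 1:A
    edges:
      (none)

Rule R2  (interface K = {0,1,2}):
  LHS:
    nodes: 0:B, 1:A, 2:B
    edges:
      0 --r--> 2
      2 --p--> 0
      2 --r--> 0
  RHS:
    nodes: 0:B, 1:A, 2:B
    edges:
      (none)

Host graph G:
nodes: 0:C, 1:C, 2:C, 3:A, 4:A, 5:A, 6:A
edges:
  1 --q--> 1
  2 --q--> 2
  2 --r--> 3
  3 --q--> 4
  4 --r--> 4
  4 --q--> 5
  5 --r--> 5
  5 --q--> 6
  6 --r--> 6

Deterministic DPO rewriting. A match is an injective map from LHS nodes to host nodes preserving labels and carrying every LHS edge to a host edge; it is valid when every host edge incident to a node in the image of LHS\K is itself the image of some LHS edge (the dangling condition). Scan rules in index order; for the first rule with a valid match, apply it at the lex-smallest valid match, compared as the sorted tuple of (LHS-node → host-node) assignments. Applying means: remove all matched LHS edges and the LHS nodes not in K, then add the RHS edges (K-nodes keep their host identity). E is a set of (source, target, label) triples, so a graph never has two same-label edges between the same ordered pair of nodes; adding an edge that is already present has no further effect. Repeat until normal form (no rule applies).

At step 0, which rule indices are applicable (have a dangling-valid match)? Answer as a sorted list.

R0: no valid match — LHS pattern not found
R1: 2 valid matches — {0↦1, 1↦5, 2↦6}, {0↦2, 1↦5, 2↦6}
R2: no valid match — LHS pattern not found

Answer: [R1]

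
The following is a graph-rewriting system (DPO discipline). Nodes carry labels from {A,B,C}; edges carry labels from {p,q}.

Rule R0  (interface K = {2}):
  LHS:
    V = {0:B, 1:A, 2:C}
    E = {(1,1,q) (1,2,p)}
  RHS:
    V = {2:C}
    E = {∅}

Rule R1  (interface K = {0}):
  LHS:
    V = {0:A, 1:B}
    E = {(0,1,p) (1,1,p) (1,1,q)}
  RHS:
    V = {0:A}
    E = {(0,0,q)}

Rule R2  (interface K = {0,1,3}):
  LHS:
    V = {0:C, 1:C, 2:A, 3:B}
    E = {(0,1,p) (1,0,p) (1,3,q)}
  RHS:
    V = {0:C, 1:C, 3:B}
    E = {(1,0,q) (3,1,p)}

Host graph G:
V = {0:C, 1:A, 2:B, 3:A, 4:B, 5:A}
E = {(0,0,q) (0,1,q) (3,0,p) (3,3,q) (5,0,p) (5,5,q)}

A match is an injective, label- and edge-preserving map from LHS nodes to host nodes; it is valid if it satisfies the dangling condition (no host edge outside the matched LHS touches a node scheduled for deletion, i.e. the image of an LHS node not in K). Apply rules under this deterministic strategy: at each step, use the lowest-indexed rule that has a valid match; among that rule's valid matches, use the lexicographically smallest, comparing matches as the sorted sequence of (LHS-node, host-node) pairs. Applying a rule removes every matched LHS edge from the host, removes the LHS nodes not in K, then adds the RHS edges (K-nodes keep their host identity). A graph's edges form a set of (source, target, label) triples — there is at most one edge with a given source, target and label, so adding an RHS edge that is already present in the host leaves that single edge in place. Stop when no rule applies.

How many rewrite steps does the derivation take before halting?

Answer: 2

Rewrite trace:
[0] host  ⇒  6 nodes, 6 edges  {0-q->0 0-q->1 3-p->0 3-q->3 5-p->0 5-q->5}
[1] R0 @ {0↦2, 1↦3, 2↦0}  ⇒  4 nodes, 4 edges  {0-q->0 0-q->1 5-p->0 5-q->5}
[2] R0 @ {0↦4, 1↦5, 2↦0}  ⇒  2 nodes, 2 edges  {0-q->0 0-q->1}
normal form: no rule applies after step 2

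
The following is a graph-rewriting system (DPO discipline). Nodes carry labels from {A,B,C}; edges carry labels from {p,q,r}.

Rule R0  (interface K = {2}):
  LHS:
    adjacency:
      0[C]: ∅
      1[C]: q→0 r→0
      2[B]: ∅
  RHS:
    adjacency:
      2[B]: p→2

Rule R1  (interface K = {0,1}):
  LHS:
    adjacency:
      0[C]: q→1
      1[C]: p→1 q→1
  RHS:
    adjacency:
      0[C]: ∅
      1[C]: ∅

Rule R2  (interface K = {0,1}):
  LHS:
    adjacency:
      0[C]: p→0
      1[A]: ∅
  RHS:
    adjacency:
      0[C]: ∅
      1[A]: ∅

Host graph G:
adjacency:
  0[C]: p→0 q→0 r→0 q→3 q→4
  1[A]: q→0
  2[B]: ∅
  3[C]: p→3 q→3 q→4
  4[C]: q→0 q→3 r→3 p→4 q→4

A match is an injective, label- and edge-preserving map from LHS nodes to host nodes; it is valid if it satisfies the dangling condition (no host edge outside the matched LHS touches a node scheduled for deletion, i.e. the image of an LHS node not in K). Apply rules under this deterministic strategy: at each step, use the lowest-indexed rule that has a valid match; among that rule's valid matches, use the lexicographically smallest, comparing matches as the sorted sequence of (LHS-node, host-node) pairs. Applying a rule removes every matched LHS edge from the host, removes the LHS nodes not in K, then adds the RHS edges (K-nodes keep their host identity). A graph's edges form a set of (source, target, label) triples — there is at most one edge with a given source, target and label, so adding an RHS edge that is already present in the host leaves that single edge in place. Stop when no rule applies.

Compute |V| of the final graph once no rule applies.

Answer: 5

Rewrite trace:
[0] host  ⇒  5 nodes, 14 edges  {0-p->0 0-q->0 0-r->0 0-q->3 0-q->4 1-q->0 3-p->3 3-q->3 3-q->4 4-q->0 4-q->3 4-r->3 4-p->4 4-q->4}
[1] R1 @ {0↦0, 1↦3}  ⇒  5 nodes, 11 edges  {0-p->0 0-q->0 0-r->0 0-q->4 1-q->0 3-q->4 4-q->0 4-q->3 4-r->3 4-p->4 4-q->4}
[2] R1 @ {0↦0, 1↦4}  ⇒  5 nodes, 8 edges  {0-p->0 0-q->0 0-r->0 1-q->0 3-q->4 4-q->0 4-q->3 4-r->3}
[3] R1 @ {0↦4, 1↦0}  ⇒  5 nodes, 5 edges  {0-r->0 1-q->0 3-q->4 4-q->3 4-r->3}
halt: no rule applies after step 3
NF nodes: {0:C, 1:A, 2:B, 3:C, 4:C}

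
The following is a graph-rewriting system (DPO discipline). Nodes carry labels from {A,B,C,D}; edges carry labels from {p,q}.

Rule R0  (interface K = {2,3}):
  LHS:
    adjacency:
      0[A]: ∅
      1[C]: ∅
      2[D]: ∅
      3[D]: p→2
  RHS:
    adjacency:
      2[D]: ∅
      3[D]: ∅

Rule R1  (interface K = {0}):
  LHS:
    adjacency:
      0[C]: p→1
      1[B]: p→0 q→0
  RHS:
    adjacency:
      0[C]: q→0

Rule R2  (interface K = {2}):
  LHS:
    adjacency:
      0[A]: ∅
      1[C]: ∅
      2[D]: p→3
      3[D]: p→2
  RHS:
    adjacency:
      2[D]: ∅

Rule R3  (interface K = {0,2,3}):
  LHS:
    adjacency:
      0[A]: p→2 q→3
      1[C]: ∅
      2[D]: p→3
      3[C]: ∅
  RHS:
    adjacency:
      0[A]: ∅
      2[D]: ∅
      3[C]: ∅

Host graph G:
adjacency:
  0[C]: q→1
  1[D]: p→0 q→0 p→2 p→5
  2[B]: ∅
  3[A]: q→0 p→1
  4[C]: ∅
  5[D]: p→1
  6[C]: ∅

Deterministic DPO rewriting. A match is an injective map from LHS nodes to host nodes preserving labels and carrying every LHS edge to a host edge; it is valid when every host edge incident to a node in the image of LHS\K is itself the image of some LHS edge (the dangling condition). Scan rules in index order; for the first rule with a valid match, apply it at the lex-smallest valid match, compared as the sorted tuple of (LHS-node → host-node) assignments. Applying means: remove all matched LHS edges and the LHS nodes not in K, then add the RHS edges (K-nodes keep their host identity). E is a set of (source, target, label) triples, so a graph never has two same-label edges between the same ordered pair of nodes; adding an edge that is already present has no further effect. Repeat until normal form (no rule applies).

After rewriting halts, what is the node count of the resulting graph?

[0] host  ⇒  7 nodes, 8 edges  {0-q->1 1-p->0 1-q->0 1-p->2 1-p->5 3-q->0 3-p->1 5-p->1}
[1] R3 @ {0↦3, 1↦4, 2↦1, 3↦0}  ⇒  6 nodes, 5 edges  {0-q->1 1-q->0 1-p->2 1-p->5 5-p->1}
[2] R0 @ {0↦3, 1↦6, 2↦1, 3↦5}  ⇒  4 nodes, 4 edges  {0-q->1 1-q->0 1-p->2 1-p->5}
final graph: no rule applies after step 2
NF nodes: {0:C, 1:D, 2:B, 5:D}

Answer: 4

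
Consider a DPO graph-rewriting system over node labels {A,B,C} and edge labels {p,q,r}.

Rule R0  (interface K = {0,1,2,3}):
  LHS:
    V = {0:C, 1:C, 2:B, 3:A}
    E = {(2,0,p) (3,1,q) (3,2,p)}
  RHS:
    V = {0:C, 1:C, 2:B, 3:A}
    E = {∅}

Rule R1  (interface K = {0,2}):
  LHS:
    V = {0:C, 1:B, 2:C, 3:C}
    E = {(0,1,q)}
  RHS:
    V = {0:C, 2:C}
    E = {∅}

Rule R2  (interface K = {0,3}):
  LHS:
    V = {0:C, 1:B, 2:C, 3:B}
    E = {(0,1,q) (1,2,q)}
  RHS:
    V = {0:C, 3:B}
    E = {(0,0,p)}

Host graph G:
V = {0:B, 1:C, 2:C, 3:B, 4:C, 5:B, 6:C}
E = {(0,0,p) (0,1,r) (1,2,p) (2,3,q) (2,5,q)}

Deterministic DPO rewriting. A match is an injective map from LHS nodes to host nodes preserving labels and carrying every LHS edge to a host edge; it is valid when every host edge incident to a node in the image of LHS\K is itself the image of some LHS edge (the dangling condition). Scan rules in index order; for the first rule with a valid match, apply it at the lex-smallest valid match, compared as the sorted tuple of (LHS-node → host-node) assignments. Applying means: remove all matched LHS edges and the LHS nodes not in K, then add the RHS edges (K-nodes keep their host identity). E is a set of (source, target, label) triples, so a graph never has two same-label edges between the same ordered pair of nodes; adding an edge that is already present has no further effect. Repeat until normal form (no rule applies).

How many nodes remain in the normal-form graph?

Answer: 3

Rewrite trace:
[0] host  ⇒  7 nodes, 5 edges  {0-p->0 0-r->1 1-p->2 2-q->3 2-q->5}
[1] R1 @ {0↦2, 1↦3, 2↦1, 3↦4}  ⇒  5 nodes, 4 edges  {0-p->0 0-r->1 1-p->2 2-q->5}
[2] R1 @ {0↦2, 1↦5, 2↦1, 3↦6}  ⇒  3 nodes, 3 edges  {0-p->0 0-r->1 1-p->2}
final graph: no rule applies after step 2
NF nodes: {0:B, 1:C, 2:C}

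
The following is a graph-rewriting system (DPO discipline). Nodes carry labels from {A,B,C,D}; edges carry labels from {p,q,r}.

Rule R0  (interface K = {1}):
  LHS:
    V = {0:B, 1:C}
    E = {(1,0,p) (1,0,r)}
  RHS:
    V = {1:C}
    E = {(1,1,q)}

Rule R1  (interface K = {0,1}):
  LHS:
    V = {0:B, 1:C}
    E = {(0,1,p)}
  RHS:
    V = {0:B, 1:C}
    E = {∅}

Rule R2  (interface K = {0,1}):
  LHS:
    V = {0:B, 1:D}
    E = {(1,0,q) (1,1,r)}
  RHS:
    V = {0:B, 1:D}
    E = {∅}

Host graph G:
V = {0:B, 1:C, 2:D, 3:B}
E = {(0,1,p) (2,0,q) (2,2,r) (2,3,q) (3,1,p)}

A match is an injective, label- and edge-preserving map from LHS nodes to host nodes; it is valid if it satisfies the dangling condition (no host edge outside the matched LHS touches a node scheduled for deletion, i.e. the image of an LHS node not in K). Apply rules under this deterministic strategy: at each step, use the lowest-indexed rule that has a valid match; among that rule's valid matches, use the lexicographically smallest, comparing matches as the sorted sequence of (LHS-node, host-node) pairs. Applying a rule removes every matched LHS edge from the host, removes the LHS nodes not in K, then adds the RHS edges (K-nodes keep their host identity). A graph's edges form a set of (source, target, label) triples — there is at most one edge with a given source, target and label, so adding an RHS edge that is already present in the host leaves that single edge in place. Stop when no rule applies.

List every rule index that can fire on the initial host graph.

Answer: [R1,R2]

Rewrite trace:
R0: no valid match — LHS pattern not found
R1: 2 valid matches — {0↦0, 1↦1}, {0↦3, 1↦1}
R2: 2 valid matches — {0↦0, 1↦2}, {0↦3, 1↦2}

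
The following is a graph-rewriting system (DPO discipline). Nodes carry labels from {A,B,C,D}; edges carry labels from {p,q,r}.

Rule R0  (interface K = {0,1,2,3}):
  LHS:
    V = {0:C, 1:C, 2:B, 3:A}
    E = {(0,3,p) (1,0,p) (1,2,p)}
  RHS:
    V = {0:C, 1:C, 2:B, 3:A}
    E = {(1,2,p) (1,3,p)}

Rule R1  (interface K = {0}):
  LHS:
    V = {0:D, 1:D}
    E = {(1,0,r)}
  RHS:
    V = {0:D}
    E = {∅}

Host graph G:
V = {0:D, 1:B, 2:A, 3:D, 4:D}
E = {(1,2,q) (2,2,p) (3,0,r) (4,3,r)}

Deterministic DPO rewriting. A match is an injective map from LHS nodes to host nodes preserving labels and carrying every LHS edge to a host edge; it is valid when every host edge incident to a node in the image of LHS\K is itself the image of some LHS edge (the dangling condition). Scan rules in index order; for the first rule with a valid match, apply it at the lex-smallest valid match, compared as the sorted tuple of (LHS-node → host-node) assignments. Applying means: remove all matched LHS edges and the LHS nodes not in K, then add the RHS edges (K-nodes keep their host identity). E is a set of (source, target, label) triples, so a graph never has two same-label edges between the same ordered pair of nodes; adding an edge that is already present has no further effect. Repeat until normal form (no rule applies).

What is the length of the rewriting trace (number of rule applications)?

Answer: 2

Rewrite trace:
[0] host  ⇒  5 nodes, 4 edges  {1-q->2 2-p->2 3-r->0 4-r->3}
[1] R1 @ {0↦3, 1↦4}  ⇒  4 nodes, 3 edges  {1-q->2 2-p->2 3-r->0}
[2] R1 @ {0↦0, 1↦3}  ⇒  3 nodes, 2 edges  {1-q->2 2-p->2}
final graph: no rule applies after step 2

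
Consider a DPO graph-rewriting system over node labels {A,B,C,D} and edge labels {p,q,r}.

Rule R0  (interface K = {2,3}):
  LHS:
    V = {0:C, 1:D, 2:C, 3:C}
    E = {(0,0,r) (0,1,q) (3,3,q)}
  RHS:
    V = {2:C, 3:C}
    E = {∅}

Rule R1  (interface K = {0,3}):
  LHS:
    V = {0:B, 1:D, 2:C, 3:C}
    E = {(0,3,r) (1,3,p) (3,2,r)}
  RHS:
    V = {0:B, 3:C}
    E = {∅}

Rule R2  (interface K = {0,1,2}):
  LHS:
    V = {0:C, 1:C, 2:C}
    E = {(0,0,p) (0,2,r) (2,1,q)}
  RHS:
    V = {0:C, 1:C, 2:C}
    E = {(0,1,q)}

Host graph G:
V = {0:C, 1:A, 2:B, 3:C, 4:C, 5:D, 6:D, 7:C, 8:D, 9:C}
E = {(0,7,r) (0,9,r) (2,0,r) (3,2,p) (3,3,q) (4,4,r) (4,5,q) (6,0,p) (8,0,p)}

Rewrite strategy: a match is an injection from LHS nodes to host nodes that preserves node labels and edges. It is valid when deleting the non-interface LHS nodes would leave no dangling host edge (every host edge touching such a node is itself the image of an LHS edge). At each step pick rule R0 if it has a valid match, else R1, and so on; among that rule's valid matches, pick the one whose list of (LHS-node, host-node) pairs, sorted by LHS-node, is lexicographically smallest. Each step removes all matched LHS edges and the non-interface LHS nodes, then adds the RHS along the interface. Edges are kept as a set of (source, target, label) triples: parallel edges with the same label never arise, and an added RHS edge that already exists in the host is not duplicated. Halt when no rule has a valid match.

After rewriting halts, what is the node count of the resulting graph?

initial: |V|=10 |E|=9  E = 0-r->7 0-r->9 2-r->0 3-p->2 3-q->3 4-r->4 4-q->5 6-p->0 8-p->0
step 1: apply R0 at {0↦4, 1↦5, 2↦0, 3↦3}  → |V|=8 |E|=6  E = 0-r->7 0-r->9 2-r->0 3-p->2 6-p->0 8-p->0
step 2: apply R1 at {0↦2, 1↦6, 2↦7, 3↦0}  → |V|=6 |E|=3  E = 0-r->9 3-p->2 8-p->0
halt: no rule applies after step 2
NF nodes: {0:C, 1:A, 2:B, 3:C, 8:D, 9:C}

Answer: 6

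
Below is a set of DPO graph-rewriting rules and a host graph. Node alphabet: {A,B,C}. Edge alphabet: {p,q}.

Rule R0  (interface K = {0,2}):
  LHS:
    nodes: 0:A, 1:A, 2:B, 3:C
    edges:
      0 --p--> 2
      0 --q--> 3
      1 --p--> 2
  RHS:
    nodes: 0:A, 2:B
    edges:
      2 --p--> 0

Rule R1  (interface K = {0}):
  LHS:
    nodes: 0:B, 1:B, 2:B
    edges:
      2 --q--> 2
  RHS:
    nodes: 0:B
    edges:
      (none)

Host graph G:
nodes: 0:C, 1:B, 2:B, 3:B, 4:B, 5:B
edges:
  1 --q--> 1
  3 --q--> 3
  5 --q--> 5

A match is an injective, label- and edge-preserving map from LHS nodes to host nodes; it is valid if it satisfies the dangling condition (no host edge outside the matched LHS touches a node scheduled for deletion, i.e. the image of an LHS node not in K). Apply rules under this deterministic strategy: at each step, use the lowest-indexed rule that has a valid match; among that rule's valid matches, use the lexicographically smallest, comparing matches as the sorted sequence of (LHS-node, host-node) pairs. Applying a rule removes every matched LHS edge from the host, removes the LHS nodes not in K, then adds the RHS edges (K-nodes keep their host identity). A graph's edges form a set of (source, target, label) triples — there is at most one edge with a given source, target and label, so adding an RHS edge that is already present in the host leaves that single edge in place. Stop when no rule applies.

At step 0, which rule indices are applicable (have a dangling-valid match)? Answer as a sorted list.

R0: no valid match — LHS pattern not found
R1: 18 valid matches — {0↦1, 1↦2, 2↦3}, {0↦1, 1↦2, 2↦5}, {0↦1, 1↦4, 2↦3} (+15 more)

Answer: [R1]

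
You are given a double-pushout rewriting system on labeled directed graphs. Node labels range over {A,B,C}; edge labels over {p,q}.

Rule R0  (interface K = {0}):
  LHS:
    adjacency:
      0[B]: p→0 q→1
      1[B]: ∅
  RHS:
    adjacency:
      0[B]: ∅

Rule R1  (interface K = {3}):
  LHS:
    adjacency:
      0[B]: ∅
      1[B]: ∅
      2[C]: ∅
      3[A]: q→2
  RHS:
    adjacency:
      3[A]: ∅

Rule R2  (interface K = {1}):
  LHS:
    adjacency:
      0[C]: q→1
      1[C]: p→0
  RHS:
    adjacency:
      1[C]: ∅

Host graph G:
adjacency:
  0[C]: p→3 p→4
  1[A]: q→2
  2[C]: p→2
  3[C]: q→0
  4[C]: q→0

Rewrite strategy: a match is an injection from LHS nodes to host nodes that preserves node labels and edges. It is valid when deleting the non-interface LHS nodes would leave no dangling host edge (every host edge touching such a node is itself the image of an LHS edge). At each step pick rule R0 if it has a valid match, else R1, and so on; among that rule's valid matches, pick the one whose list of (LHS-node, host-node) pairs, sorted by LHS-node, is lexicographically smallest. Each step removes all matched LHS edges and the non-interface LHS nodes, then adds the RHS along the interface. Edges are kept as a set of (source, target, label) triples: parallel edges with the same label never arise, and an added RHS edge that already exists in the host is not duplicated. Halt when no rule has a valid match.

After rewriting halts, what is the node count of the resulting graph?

Answer: 3

Rewrite trace:
initial: |V|=5 |E|=6  E = 0-p->3 0-p->4 1-q->2 2-p->2 3-q->0 4-q->0
step 1: apply R2 at {0↦3, 1↦0}  → |V|=4 |E|=4  E = 0-p->4 1-q->2 2-p->2 4-q->0
step 2: apply R2 at {0↦4, 1↦0}  → |V|=3 |E|=2  E = 1-q->2 2-p->2
halt: no rule applies after step 2
NF nodes: {0:C, 1:A, 2:C}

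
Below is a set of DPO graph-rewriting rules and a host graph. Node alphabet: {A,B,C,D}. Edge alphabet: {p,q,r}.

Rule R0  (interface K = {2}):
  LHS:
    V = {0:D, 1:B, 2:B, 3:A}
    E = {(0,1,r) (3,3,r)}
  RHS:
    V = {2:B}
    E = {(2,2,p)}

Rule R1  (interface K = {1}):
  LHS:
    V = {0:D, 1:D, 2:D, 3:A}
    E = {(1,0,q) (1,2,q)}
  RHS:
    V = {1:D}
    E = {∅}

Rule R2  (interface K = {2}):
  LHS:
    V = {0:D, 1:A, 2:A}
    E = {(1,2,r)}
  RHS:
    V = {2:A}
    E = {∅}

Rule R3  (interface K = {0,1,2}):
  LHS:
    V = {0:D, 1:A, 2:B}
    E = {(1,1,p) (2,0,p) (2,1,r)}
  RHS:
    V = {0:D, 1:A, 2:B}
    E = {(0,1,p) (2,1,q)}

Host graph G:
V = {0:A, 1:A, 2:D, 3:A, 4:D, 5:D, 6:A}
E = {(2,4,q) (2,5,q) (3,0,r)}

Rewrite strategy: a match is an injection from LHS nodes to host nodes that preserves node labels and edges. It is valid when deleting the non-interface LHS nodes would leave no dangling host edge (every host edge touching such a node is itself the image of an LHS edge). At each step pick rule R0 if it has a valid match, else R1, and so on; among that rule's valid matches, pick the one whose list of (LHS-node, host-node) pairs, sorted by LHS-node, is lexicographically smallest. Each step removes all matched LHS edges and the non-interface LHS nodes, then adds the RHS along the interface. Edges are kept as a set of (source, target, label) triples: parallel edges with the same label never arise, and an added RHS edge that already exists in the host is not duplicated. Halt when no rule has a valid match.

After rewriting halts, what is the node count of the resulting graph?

Answer: 2

Rewrite trace:
start.  V:7 E:3  edges: 2-q->4 2-q->5 3-r->0
1. fire R1 via {0↦4, 1↦2, 2↦5, 3↦1}  →  V:4 E:1  edges: 3-r->0
2. fire R2 via {0↦2, 1↦3, 2↦0}  →  V:2 E:0  edges: ∅
halt: no rule applies after step 2
NF nodes: {0:A, 6:A}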